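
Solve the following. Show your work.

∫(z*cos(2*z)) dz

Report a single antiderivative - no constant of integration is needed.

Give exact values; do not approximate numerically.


Step 1. Integrate ∫(z*cos(2*z)) dz by parts with u = z, dv = (cos(2*z)) dz, so v = sin(2*z)/2: now z*sin(2*z)/2 + ∫(-sin(2*z)/2) dz.
Step 2. Evaluate the standard form: now z*sin(2*z)/2 + cos(2*z)/4.
Answer: z*sin(2*z)/2 + cos(2*z)/4.


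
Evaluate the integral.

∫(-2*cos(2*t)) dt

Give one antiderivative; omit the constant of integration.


Answer: -sin(2*t).


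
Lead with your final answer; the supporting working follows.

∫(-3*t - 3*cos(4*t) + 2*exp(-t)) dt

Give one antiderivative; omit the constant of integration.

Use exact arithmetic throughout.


The answer is -3*t**2/2 - 3*sin(4*t)/4 - 2*exp(-t).
Step 1. Rewrite: now ∫(-3*t) dt + ∫(2*exp(-t)) dt + ∫(-3*cos(4*t)) dt.
Step 2. Evaluate the standard form: now -3*t**2/2 + ∫(2*exp(-t)) dt + ∫(-3*cos(4*t)) dt.
Step 3. Evaluate the standard form: now -3*t**2/2 - 3*sin(4*t)/4 + ∫(2*exp(-t)) dt.
Step 4. Evaluate the standard form: now -3*t**2/2 - 3*sin(4*t)/4 - 2*exp(-t).
Answer: -3*t**2/2 - 3*sin(4*t)/4 - 2*exp(-t).


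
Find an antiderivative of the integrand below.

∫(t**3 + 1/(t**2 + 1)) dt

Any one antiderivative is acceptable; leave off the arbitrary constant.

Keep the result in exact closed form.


Answer: t**4/4 + atan(t).


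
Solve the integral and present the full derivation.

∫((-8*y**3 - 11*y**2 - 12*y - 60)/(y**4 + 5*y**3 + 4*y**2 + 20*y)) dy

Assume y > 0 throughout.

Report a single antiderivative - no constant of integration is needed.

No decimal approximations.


Step 1. Decompose ∫((-8*y**3 - 11*y**2 - 12*y - 60)/(y**4 + 5*y**3 + 4*y**2 + 20*y)) dy by partial fractions, (-8*y**3 - 11*y**2 - 12*y - 60)/(y**4 + 5*y**3 + 4*y**2 + 20*y) = 4/(y**2 + 4) - 5/(y + 5) - 3/y: now ∫(-3/y) dy + ∫(-5/(y + 5)) dy + ∫(4/(y**2 + 4)) dy.
Step 2. Evaluate the standard form [assuming y > 0]: now -3*log(y) + ∫(-5/(y + 5)) dy + ∫(4/(y**2 + 4)) dy.
Step 3. Evaluate the standard form [assuming y > -5]: now -3*log(y) - 5*log(y + 5) + ∫(4/(y**2 + 4)) dy.
Step 4. Evaluate the standard form: now -3*log(y) - 5*log(y + 5) + 2*atan(y/2).
Answer: -3*log(y) - 5*log(y + 5) + 2*atan(y/2).


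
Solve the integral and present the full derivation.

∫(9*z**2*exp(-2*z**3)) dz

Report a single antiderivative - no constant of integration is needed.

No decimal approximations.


Step 1. Substitute u = z**3, turning ∫(9*z**2*exp(-2*z**3)) dz into ∫(3*exp(-2*u)) du: now ∫(3*exp(-2*u)) du.
Step 2. Evaluate the standard form: now -3*exp(-2*u)/2.
Step 3. Substitute back u = z**3: now -3*exp(-2*z**3)/2.
Answer: -3*exp(-2*z**3)/2.


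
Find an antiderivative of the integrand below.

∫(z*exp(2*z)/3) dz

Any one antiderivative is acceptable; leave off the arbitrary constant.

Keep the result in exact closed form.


Answer: z*exp(2*z)/6 - exp(2*z)/12.


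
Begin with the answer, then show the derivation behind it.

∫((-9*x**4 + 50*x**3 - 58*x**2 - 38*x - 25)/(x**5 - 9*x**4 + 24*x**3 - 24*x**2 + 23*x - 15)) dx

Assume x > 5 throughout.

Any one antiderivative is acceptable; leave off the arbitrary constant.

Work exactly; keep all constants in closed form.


The answer is -5*log(x - 5) + log(x - 3) - 5*log(x - 1) - 4*atan(x).
Step 1. Decompose ∫((-9*x**4 + 50*x**3 - 58*x**2 - 38*x - 25)/(x**5 - 9*x**4 + 24*x**3 - 24*x**2 + 23*x - 15)) dx by partial fractions, (-9*x**4 + 50*x**3 - 58*x**2 - 38*x - 25)/(x**5 - 9*x**4 + 24*x**3 - 24*x**2 + 23*x - 15) = -4/(x**2 + 1) - 5/(x - 1) + 1/(x - 3) - 5/(x - 5): now ∫(-5/(x - 5)) dx + ∫(1/(x - 3)) dx + ∫(-5/(x - 1)) dx + ∫(-4/(x**2 + 1)) dx.
Step 2. Evaluate the standard form [assuming x > 5]: now -5*log(x - 5) + ∫(1/(x - 3)) dx + ∫(-5/(x - 1)) dx + ∫(-4/(x**2 + 1)) dx.
Step 3. Evaluate the standard form [assuming x > 1]: now -5*log(x - 5) - 5*log(x - 1) + ∫(1/(x - 3)) dx + ∫(-4/(x**2 + 1)) dx.
Step 4. Evaluate the standard form [assuming x > 3]: now -5*log(x - 5) + log(x - 3) - 5*log(x - 1) + ∫(-4/(x**2 + 1)) dx.
Step 5. Evaluate the standard form: now -5*log(x - 5) + log(x - 3) - 5*log(x - 1) - 4*atan(x).
Answer: -5*log(x - 5) + log(x - 3) - 5*log(x - 1) - 4*atan(x).


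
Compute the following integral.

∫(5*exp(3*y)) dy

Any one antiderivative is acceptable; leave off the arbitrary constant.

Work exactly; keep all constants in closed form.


Answer: 5*exp(3*y)/3.


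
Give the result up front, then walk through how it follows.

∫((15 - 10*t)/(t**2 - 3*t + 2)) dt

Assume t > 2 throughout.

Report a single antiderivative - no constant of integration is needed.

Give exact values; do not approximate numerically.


The answer is -5*log(t - 2) - 5*log(t - 1).
Step 1. Decompose ∫((15 - 10*t)/(t**2 - 3*t + 2)) dt by partial fractions, (15 - 10*t)/(t**2 - 3*t + 2) = -5/(t - 1) - 5/(t - 2): now ∫(-5/(t - 2)) dt + ∫(-5/(t - 1)) dt.
Step 2. Evaluate the standard form [assuming t > 2]: now -5*log(t - 2) + ∫(-5/(t - 1)) dt.
Step 3. Evaluate the standard form [assuming t > 1]: now -5*log(t - 2) - 5*log(t - 1).
Answer: -5*log(t - 2) - 5*log(t - 1).


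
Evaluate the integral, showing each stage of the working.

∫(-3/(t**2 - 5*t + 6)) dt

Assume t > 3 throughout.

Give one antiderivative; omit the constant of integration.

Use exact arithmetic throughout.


Step 1. Decompose ∫(-3/(t**2 - 5*t + 6)) dt by partial fractions, -3/(t**2 - 5*t + 6) = 3/(t - 2) - 3/(t - 3): now ∫(-3/(t - 3)) dt + ∫(3/(t - 2)) dt.
Step 2. Evaluate the standard form [assuming t > 2]: now 3*log(t - 2) + ∫(-3/(t - 3)) dt.
Step 3. Evaluate the standard form [assuming t > 3]: now -3*log(t - 3) + 3*log(t - 2).
Answer: -3*log(t - 3) + 3*log(t - 2).


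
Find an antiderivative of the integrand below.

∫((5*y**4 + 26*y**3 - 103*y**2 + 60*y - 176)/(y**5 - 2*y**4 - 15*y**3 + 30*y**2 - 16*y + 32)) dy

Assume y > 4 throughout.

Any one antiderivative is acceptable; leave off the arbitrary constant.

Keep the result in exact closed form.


Answer: 5*log(y - 4) + 3*log(y - 2) - 3*log(y + 4) - 2*atan(y).


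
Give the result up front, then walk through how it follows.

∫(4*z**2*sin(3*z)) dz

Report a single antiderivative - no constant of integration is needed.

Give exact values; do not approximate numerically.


The answer is -4*z**2*cos(3*z)/3 + 8*z*sin(3*z)/9 + 8*cos(3*z)/27.
Step 1. Integrate ∫(4*z**2*sin(3*z)) dz by parts with u = z**2, dv = (4*sin(3*z)) dz, so v = -4*cos(3*z)/3: now -4*z**2*cos(3*z)/3 + ∫(8*z*cos(3*z)/3) dz.
Step 2. Integrate ∫(8*z*cos(3*z)/3) dz by parts with u = z, dv = (8*cos(3*z)/3) dz, so v = 8*sin(3*z)/9: now -4*z**2*cos(3*z)/3 + 8*z*sin(3*z)/9 + ∫(-8*sin(3*z)/9) dz.
Step 3. Evaluate the standard form: now -4*z**2*cos(3*z)/3 + 8*z*sin(3*z)/9 + 8*cos(3*z)/27.
Answer: -4*z**2*cos(3*z)/3 + 8*z*sin(3*z)/9 + 8*cos(3*z)/27.


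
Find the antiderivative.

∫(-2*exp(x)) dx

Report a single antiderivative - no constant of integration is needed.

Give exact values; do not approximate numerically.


Answer: -2*exp(x).


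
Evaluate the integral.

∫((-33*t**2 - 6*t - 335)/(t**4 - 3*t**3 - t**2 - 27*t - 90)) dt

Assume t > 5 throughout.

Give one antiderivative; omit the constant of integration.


Answer: -5*log(t - 5) + 5*log(t + 2) + 2*atan(t/3)/3.


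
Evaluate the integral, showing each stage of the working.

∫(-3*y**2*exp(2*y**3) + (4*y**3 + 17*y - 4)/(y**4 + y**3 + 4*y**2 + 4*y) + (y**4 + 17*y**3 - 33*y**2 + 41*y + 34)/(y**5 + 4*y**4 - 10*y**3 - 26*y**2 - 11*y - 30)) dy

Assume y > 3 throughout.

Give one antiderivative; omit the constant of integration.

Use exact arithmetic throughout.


Step 1. Rewrite: now ∫(-3*y**2*exp(2*y**3)) dy + ∫((4*y**3 + 17*y - 4)/(y**4 + y**3 + 4*y**2 + 4*y)) dy + ∫((y**4 + 17*y**3 - 33*y**2 + 41*y + 34)/(y**5 + 4*y**4 - 10*y**3 - 26*y**2 - 11*y - 30)) dy.
Step 2. Substitute u = y**3, turning ∫(-3*y**2*exp(2*y**3)) dy into ∫(-exp(2*u)) du: now ∫((4*y**3 + 17*y - 4)/(y**4 + y**3 + 4*y**2 + 4*y)) dy + ∫((y**4 + 17*y**3 - 33*y**2 + 41*y + 34)/(y**5 + 4*y**4 - 10*y**3 - 26*y**2 - 11*y - 30)) dy + ∫(-exp(2*u)) du.
Step 3. Evaluate the standard form: now -exp(2*u)/2 + ∫((4*y**3 + 17*y - 4)/(y**4 + y**3 + 4*y**2 + 4*y)) dy + ∫((y**4 + 17*y**3 - 33*y**2 + 41*y + 34)/(y**5 + 4*y**4 - 10*y**3 - 26*y**2 - 11*y - 30)) dy.
Step 4. Substitute back u = y**3: now -exp(2*y**3)/2 + ∫((4*y**3 + 17*y - 4)/(y**4 + y**3 + 4*y**2 + 4*y)) dy + ∫((y**4 + 17*y**3 - 33*y**2 + 41*y + 34)/(y**5 + 4*y**4 - 10*y**3 - 26*y**2 - 11*y - 30)) dy.
Step 5. Decompose ∫((4*y**3 + 17*y - 4)/(y**4 + y**3 + 4*y**2 + 4*y)) dy by partial fractions, (4*y**3 + 17*y - 4)/(y**4 + y**3 + 4*y**2 + 4*y) = 1/(y**2 + 4) + 5/(y + 1) - 1/y: now -exp(2*y**3)/2 + ∫(-1/y) dy + ∫((y**4 + 17*y**3 - 33*y**2 + 41*y + 34)/(y**5 + 4*y**4 - 10*y**3 - 26*y**2 - 11*y - 30)) dy + ∫(5/(y + 1)) dy + ∫(1/(y**2 + 4)) dy.
Step 6. Evaluate the standard form [assuming y > 0]: now -exp(2*y**3)/2 - log(y) + ∫((y**4 + 17*y**3 - 33*y**2 + 41*y + 34)/(y**5 + 4*y**4 - 10*y**3 - 26*y**2 - 11*y - 30)) dy + ∫(5/(y + 1)) dy + ∫(1/(y**2 + 4)) dy.
Step 7. Evaluate the standard form [assuming y > -1]: now -exp(2*y**3)/2 - log(y) + 5*log(y + 1) + ∫((y**4 + 17*y**3 - 33*y**2 + 41*y + 34)/(y**5 + 4*y**4 - 10*y**3 - 26*y**2 - 11*y - 30)) dy + ∫(1/(y**2 + 4)) dy.
Step 8. Evaluate the standard form: now -exp(2*y**3)/2 - log(y) + 5*log(y + 1) + atan(y/2)/2 + ∫((y**4 + 17*y**3 - 33*y**2 + 41*y + 34)/(y**5 + 4*y**4 - 10*y**3 - 26*y**2 - 11*y - 30)) dy.
Step 9. Decompose ∫((y**4 + 17*y**3 - 33*y**2 + 41*y + 34)/(y**5 + 4*y**4 - 10*y**3 - 26*y**2 - 11*y - 30)) dy by partial fractions, (y**4 + 17*y**3 - 33*y**2 + 41*y + 34)/(y**5 + 4*y**4 - 10*y**3 - 26*y**2 - 11*y - 30) = -2/(y**2 + 1) - 4/(y + 5) + 4/(y + 2) + 1/(y - 3): now -exp(2*y**3)/2 - log(y) + 5*log(y + 1) + atan(y/2)/2 + ∫(1/(y - 3)) dy + ∫(4/(y + 2)) dy + ∫(-4/(y + 5)) dy + ∫(-2/(y**2 + 1)) dy.
Step 10. Evaluate the standard form [assuming y > -5]: now -exp(2*y**3)/2 - log(y) + 5*log(y + 1) - 4*log(y + 5) + atan(y/2)/2 + ∫(1/(y - 3)) dy + ∫(4/(y + 2)) dy + ∫(-2/(y**2 + 1)) dy.
Step 11. Evaluate the standard form [assuming y > 3]: now -exp(2*y**3)/2 - log(y) + log(y - 3) + 5*log(y + 1) - 4*log(y + 5) + atan(y/2)/2 + ∫(4/(y + 2)) dy + ∫(-2/(y**2 + 1)) dy.
Step 12. Evaluate the standard form [assuming y > -2]: now -exp(2*y**3)/2 - log(y) + log(y - 3) + 5*log(y + 1) + 4*log(y + 2) - 4*log(y + 5) + atan(y/2)/2 + ∫(-2/(y**2 + 1)) dy.
Step 13. Evaluate the standard form: now -exp(2*y**3)/2 - log(y) + log(y - 3) + 5*log(y + 1) + 4*log(y + 2) - 4*log(y + 5) + atan(y/2)/2 - 2*atan(y).
Answer: -exp(2*y**3)/2 - log(y) + log(y - 3) + 5*log(y + 1) + 4*log(y + 2) - 4*log(y + 5) + atan(y/2)/2 - 2*atan(y).


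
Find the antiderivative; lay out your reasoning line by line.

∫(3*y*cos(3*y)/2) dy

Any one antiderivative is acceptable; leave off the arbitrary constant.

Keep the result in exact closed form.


Step 1. Integrate ∫(3*y*cos(3*y)/2) dy by parts with u = y, dv = (3*cos(3*y)/2) dy, so v = sin(3*y)/2: now y*sin(3*y)/2 + ∫(-sin(3*y)/2) dy.
Step 2. Evaluate the standard form: now y*sin(3*y)/2 + cos(3*y)/6.
Answer: y*sin(3*y)/2 + cos(3*y)/6.


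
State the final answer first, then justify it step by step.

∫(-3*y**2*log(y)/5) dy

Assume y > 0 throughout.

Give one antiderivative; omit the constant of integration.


The answer is -y**3*log(y)/5 + y**3/15.
Step 1. Integrate ∫(-3*y**2*log(y)/5) dy by parts with u = log(y), dv = (-3*y**2/5) dy, so v = -y**3/5 [assuming y > 0]: now -y**3*log(y)/5 + ∫(y**2/5) dy.
Step 2. Evaluate the standard form: now -y**3*log(y)/5 + y**3/15.
Answer: -y**3*log(y)/5 + y**3/15.


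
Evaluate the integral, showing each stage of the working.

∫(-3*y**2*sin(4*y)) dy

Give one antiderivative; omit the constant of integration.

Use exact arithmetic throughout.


Step 1. Integrate ∫(-3*y**2*sin(4*y)) dy by parts with u = y**2, dv = (-3*sin(4*y)) dy, so v = 3*cos(4*y)/4: now 3*y**2*cos(4*y)/4 + ∫(-3*y*cos(4*y)/2) dy.
Step 2. Integrate ∫(-3*y*cos(4*y)/2) dy by parts with u = y, dv = (-3*cos(4*y)/2) dy, so v = -3*sin(4*y)/8: now 3*y**2*cos(4*y)/4 - 3*y*sin(4*y)/8 + ∫(3*sin(4*y)/8) dy.
Step 3. Evaluate the standard form: now 3*y**2*cos(4*y)/4 - 3*y*sin(4*y)/8 - 3*cos(4*y)/32.
Answer: 3*y**2*cos(4*y)/4 - 3*y*sin(4*y)/8 - 3*cos(4*y)/32.


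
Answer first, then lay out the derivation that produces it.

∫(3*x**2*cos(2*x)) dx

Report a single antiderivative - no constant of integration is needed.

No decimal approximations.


The answer is 3*x**2*sin(2*x)/2 + 3*x*cos(2*x)/2 - 3*sin(2*x)/4.
Step 1. Integrate ∫(3*x**2*cos(2*x)) dx by parts with u = x**2, dv = (3*cos(2*x)) dx, so v = 3*sin(2*x)/2: now 3*x**2*sin(2*x)/2 + ∫(-3*x*sin(2*x)) dx.
Step 2. Integrate ∫(-3*x*sin(2*x)) dx by parts with u = x, dv = (-3*sin(2*x)) dx, so v = 3*cos(2*x)/2: now 3*x**2*sin(2*x)/2 + 3*x*cos(2*x)/2 + ∫(-3*cos(2*x)/2) dx.
Step 3. Evaluate the standard form: now 3*x**2*sin(2*x)/2 + 3*x*cos(2*x)/2 - 3*sin(2*x)/4.
Answer: 3*x**2*sin(2*x)/2 + 3*x*cos(2*x)/2 - 3*sin(2*x)/4.


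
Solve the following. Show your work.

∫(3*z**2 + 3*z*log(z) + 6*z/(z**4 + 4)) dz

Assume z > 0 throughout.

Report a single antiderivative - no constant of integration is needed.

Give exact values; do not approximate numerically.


Step 1. Rewrite: now ∫(3*z**2) dz + ∫(6*z/(z**4 + 4)) dz + ∫(3*z*log(z)) dz.
Step 2. Evaluate the standard form: now z**3 + ∫(6*z/(z**4 + 4)) dz + ∫(3*z*log(z)) dz.
Step 3. Integrate ∫(3*z*log(z)) dz by parts with u = log(z), dv = (3*z) dz, so v = 3*z**2/2 [assuming z > 0]: now z**3 + 3*z**2*log(z)/2 + ∫(-3*z/2) dz + ∫(6*z/(z**4 + 4)) dz.
Step 4. Evaluate the standard form: now z**3 + 3*z**2*log(z)/2 - 3*z**2/4 + ∫(6*z/(z**4 + 4)) dz.
Step 5. Substitute u = z**2, turning ∫(6*z/(z**4 + 4)) dz into ∫(3/(u**2 + 4)) du: now z**3 + 3*z**2*log(z)/2 - 3*z**2/4 + ∫(3/(u**2 + 4)) du.
Step 6. Evaluate the standard form: now z**3 + 3*z**2*log(z)/2 - 3*z**2/4 + 3*atan(u/2)/2.
Step 7. Substitute back u = z**2: now z**3 + 3*z**2*log(z)/2 - 3*z**2/4 + 3*atan(z**2/2)/2.
Answer: z**3 + 3*z**2*log(z)/2 - 3*z**2/4 + 3*atan(z**2/2)/2.


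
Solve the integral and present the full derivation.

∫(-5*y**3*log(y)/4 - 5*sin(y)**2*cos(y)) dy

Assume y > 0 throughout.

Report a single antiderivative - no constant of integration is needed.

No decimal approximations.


Step 1. Rewrite: now ∫(-5*y**3*log(y)/4) dy + ∫(-5*sin(y)**2*cos(y)) dy.
Step 2. Substitute u = sin(y), turning ∫(-5*sin(y)**2*cos(y)) dy into ∫(-5*u**2) du: now ∫(-5*u**2) du + ∫(-5*y**3*log(y)/4) dy.
Step 3. Evaluate the standard form: now -5*u**3/3 + ∫(-5*y**3*log(y)/4) dy.
Step 4. Substitute back u = sin(y): now -5*sin(y)**3/3 + ∫(-5*y**3*log(y)/4) dy.
Step 5. Integrate ∫(-5*y**3*log(y)/4) dy by parts with u = log(y), dv = (-5*y**3/4) dy, so v = -5*y**4/16 [assuming y > 0]: now -5*y**4*log(y)/16 - 5*sin(y)**3/3 + ∫(5*y**3/16) dy.
Step 6. Evaluate the standard form: now -5*y**4*log(y)/16 + 5*y**4/64 - 5*sin(y)**3/3.
Answer: -5*y**4*log(y)/16 + 5*y**4/64 - 5*sin(y)**3/3.


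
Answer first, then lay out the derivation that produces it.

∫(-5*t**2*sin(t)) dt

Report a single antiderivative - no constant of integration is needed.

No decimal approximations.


The answer is 5*t**2*cos(t) - 10*t*sin(t) - 10*cos(t).
Step 1. Integrate ∫(-5*t**2*sin(t)) dt by parts with u = t**2, dv = (-5*sin(t)) dt, so v = 5*cos(t): now 5*t**2*cos(t) + ∫(-10*t*cos(t)) dt.
Step 2. Integrate ∫(-10*t*cos(t)) dt by parts with u = t, dv = (-10*cos(t)) dt, so v = -10*sin(t): now 5*t**2*cos(t) - 10*t*sin(t) + ∫(10*sin(t)) dt.
Step 3. Evaluate the standard form: now 5*t**2*cos(t) - 10*t*sin(t) - 10*cos(t).
Answer: 5*t**2*cos(t) - 10*t*sin(t) - 10*cos(t).


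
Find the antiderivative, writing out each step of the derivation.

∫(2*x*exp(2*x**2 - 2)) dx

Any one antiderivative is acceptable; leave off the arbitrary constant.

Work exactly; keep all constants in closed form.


Step 1. Substitute u = x**2 - 1, turning ∫(2*x*exp(2*x**2 - 2)) dx into ∫(exp(2*u)) du: now ∫(exp(2*u)) du.
Step 2. Evaluate the standard form: now exp(2*u)/2.
Step 3. Substitute back u = x**2 - 1: now exp(2*x**2 - 2)/2.
Answer: exp(2*x**2 - 2)/2.


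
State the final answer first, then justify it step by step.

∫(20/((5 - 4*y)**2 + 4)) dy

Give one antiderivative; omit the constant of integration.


The answer is 5*atan(2*y - 5/2)/2.
Step 1. Substitute u = 5 - 4*y, turning ∫(20/((5 - 4*y)**2 + 4)) dy into ∫(-5/(u**2 + 4)) du: now ∫(-5/(u**2 + 4)) du.
Step 2. Evaluate the standard form: now -5*atan(u/2)/2.
Step 3. Substitute back u = 5 - 4*y: now 5*atan(2*y - 5/2)/2.
Answer: 5*atan(2*y - 5/2)/2.


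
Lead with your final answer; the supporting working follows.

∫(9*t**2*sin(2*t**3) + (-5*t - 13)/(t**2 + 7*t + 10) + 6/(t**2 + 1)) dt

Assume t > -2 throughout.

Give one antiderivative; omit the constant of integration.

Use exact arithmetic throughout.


The answer is -log(t + 2) - 4*log(t + 5) - 3*cos(2*t**3)/2 + 6*atan(t).
Step 1. Rewrite: now ∫(9*t**2*sin(2*t**3)) dt + ∫((-5*t - 13)/(t**2 + 7*t + 10)) dt + ∫(6/(t**2 + 1)) dt.
Step 2. Evaluate the standard form: now 6*atan(t) + ∫(9*t**2*sin(2*t**3)) dt + ∫((-5*t - 13)/(t**2 + 7*t + 10)) dt.
Step 3. Substitute u = t**3, turning ∫(9*t**2*sin(2*t**3)) dt into ∫(3*sin(2*u)) du: now 6*atan(t) + ∫((-5*t - 13)/(t**2 + 7*t + 10)) dt + ∫(3*sin(2*u)) du.
Step 4. Evaluate the standard form: now -3*cos(2*u)/2 + 6*atan(t) + ∫((-5*t - 13)/(t**2 + 7*t + 10)) dt.
Step 5. Substitute back u = t**3: now -3*cos(2*t**3)/2 + 6*atan(t) + ∫((-5*t - 13)/(t**2 + 7*t + 10)) dt.
Step 6. Decompose ∫((-5*t - 13)/(t**2 + 7*t + 10)) dt by partial fractions, (-5*t - 13)/(t**2 + 7*t + 10) = -4/(t + 5) - 1/(t + 2): now -3*cos(2*t**3)/2 + 6*atan(t) + ∫(-1/(t + 2)) dt + ∫(-4/(t + 5)) dt.
Step 7. Evaluate the standard form [assuming t > -2]: now -log(t + 2) - 3*cos(2*t**3)/2 + 6*atan(t) + ∫(-4/(t + 5)) dt.
Step 8. Evaluate the standard form [assuming t > -5]: now -log(t + 2) - 4*log(t + 5) - 3*cos(2*t**3)/2 + 6*atan(t).
Answer: -log(t + 2) - 4*log(t + 5) - 3*cos(2*t**3)/2 + 6*atan(t).


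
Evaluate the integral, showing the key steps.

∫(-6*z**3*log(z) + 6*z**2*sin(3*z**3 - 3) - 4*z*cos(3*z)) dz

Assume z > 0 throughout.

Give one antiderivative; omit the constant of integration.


Step 1. Rewrite: now ∫(-4*z*cos(3*z)) dz + ∫(6*z**2*sin(3*z**3 - 3)) dz + ∫(-6*z**3*log(z)) dz.
Step 2. Substitute u = z**3 - 1, turning ∫(6*z**2*sin(3*z**3 - 3)) dz into ∫(2*sin(3*u)) du: now ∫(-4*z*cos(3*z)) dz + ∫(-6*z**3*log(z)) dz + ∫(2*sin(3*u)) du.
Step 3. Evaluate the standard form: now -2*cos(3*u)/3 + ∫(-4*z*cos(3*z)) dz + ∫(-6*z**3*log(z)) dz.
Step 4. Substitute back u = z**3 - 1: now -2*cos(3*z**3 - 3)/3 + ∫(-4*z*cos(3*z)) dz + ∫(-6*z**3*log(z)) dz.
Step 5. Integrate ∫(-6*z**3*log(z)) dz by parts with u = log(z), dv = (-6*z**3) dz, so v = -3*z**4/2 [assuming z > 0]: now -3*z**4*log(z)/2 - 2*cos(3*z**3 - 3)/3 + ∫(3*z**3/2) dz + ∫(-4*z*cos(3*z)) dz.
Step 6. Evaluate the standard form: now -3*z**4*log(z)/2 + 3*z**4/8 - 2*cos(3*z**3 - 3)/3 + ∫(-4*z*cos(3*z)) dz.
Step 7. Integrate ∫(-4*z*cos(3*z)) dz by parts with u = z, dv = (-4*cos(3*z)) dz, so v = -4*sin(3*z)/3: now -3*z**4*log(z)/2 + 3*z**4/8 - 4*z*sin(3*z)/3 - 2*cos(3*z**3 - 3)/3 + ∫(4*sin(3*z)/3) dz.
Step 8. Evaluate the standard form: now -3*z**4*log(z)/2 + 3*z**4/8 - 4*z*sin(3*z)/3 - 4*cos(3*z)/9 - 2*cos(3*z**3 - 3)/3.
Answer: -3*z**4*log(z)/2 + 3*z**4/8 - 4*z*sin(3*z)/3 - 4*cos(3*z)/9 - 2*cos(3*z**3 - 3)/3.


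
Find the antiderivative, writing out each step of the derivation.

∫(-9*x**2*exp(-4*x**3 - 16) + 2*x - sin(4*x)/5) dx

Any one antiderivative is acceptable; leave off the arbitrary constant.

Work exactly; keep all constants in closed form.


Step 1. Rewrite: now ∫(2*x) dx + ∫(-9*x**2*exp(-4*x**3 - 16)) dx + ∫(-sin(4*x)/5) dx.
Step 2. Substitute u = x**3 + 4, turning ∫(-9*x**2*exp(-4*x**3 - 16)) dx into ∫(-3*exp(-4*u)) du: now ∫(2*x) dx + ∫(-3*exp(-4*u)) du + ∫(-sin(4*x)/5) dx.
Step 3. Evaluate the standard form: now ∫(2*x) dx + ∫(-sin(4*x)/5) dx + 3*exp(-4*u)/4.
Step 4. Substitute back u = x**3 + 4: now 3*exp(-4*x**3 - 16)/4 + ∫(2*x) dx + ∫(-sin(4*x)/5) dx.
Step 5. Evaluate the standard form: now x**2 + 3*exp(-4*x**3 - 16)/4 + ∫(-sin(4*x)/5) dx.
Step 6. Evaluate the standard form: now x**2 + 3*exp(-4*x**3 - 16)/4 + cos(4*x)/20.
Answer: x**2 + 3*exp(-4*x**3 - 16)/4 + cos(4*x)/20.


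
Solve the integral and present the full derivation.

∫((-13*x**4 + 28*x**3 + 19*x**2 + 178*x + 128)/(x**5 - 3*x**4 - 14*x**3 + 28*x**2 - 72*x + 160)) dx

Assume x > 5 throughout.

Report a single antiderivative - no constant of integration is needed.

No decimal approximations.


Step 1. Decompose ∫((-13*x**4 + 28*x**3 + 19*x**2 + 178*x + 128)/(x**5 - 3*x**4 - 14*x**3 + 28*x**2 - 72*x + 160)) dx by partial fractions, (-13*x**4 + 28*x**3 + 19*x**2 + 178*x + 128)/(x**5 - 3*x**4 - 14*x**3 + 28*x**2 - 72*x + 160) = -3/(x**2 + 4) - 5/(x + 4) - 4/(x - 2) - 4/(x - 5): now ∫(-4/(x - 5)) dx + ∫(-4/(x - 2)) dx + ∫(-5/(x + 4)) dx + ∫(-3/(x**2 + 4)) dx.
Step 2. Evaluate the standard form [assuming x > 2]: now -4*log(x - 2) + ∫(-4/(x - 5)) dx + ∫(-5/(x + 4)) dx + ∫(-3/(x**2 + 4)) dx.
Step 3. Evaluate the standard form [assuming x > -4]: now -4*log(x - 2) - 5*log(x + 4) + ∫(-4/(x - 5)) dx + ∫(-3/(x**2 + 4)) dx.
Step 4. Evaluate the standard form [assuming x > 5]: now -4*log(x - 5) - 4*log(x - 2) - 5*log(x + 4) + ∫(-3/(x**2 + 4)) dx.
Step 5. Evaluate the standard form: now -4*log(x - 5) - 4*log(x - 2) - 5*log(x + 4) - 3*atan(x/2)/2.
Answer: -4*log(x - 5) - 4*log(x - 2) - 5*log(x + 4) - 3*atan(x/2)/2.


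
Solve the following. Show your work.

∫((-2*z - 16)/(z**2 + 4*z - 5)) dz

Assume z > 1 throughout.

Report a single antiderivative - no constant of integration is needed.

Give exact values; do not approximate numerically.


Step 1. Decompose ∫((-2*z - 16)/(z**2 + 4*z - 5)) dz by partial fractions, (-2*z - 16)/(z**2 + 4*z - 5) = 1/(z + 5) - 3/(z - 1): now ∫(-3/(z - 1)) dz + ∫(1/(z + 5)) dz.
Step 2. Evaluate the standard form [assuming z > 1]: now -3*log(z - 1) + ∫(1/(z + 5)) dz.
Step 3. Evaluate the standard form [assuming z > -5]: now -3*log(z - 1) + log(z + 5).
Answer: -3*log(z - 1) + log(z + 5).


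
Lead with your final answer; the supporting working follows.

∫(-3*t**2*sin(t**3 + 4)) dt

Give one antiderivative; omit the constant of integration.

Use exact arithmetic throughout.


The answer is cos(t**3 + 4).
Step 1. Substitute u = t**3 + 4, turning ∫(-3*t**2*sin(t**3 + 4)) dt into ∫(-sin(u)) du: now ∫(-sin(u)) du.
Step 2. Evaluate the standard form: now cos(u).
Step 3. Substitute back u = t**3 + 4: now cos(t**3 + 4).
Answer: cos(t**3 + 4).


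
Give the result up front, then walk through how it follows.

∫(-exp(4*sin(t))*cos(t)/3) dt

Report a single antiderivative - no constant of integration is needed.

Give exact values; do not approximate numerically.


The answer is -exp(4*sin(t))/12.
Step 1. Substitute u = sin(t), turning ∫(-exp(4*sin(t))*cos(t)/3) dt into ∫(-exp(4*u)/3) du: now ∫(-exp(4*u)/3) du.
Step 2. Evaluate the standard form: now -exp(4*u)/12.
Step 3. Substitute back u = sin(t): now -exp(4*sin(t))/12.
Answer: -exp(4*sin(t))/12.


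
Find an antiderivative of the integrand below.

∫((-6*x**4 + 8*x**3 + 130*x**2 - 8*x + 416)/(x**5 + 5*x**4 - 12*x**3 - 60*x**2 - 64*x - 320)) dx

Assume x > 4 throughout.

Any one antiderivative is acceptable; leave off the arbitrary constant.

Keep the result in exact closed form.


Answer: log(x - 4) - 3*log(x + 4) - 4*log(x + 5) + atan(x/2).


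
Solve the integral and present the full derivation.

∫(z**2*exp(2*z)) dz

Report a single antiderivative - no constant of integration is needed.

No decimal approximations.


Step 1. Integrate ∫(z**2*exp(2*z)) dz by parts with u = z**2, dv = (exp(2*z)) dz, so v = exp(2*z)/2: now z**2*exp(2*z)/2 + ∫(-z*exp(2*z)) dz.
Step 2. Integrate ∫(-z*exp(2*z)) dz by parts with u = z, dv = (-exp(2*z)) dz, so v = -exp(2*z)/2: now z**2*exp(2*z)/2 - z*exp(2*z)/2 + ∫(exp(2*z)/2) dz.
Step 3. Evaluate the standard form: now z**2*exp(2*z)/2 - z*exp(2*z)/2 + exp(2*z)/4.
Answer: z**2*exp(2*z)/2 - z*exp(2*z)/2 + exp(2*z)/4.


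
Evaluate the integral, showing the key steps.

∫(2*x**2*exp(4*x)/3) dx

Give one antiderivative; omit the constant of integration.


Step 1. Integrate ∫(2*x**2*exp(4*x)/3) dx by parts with u = x**2, dv = (2*exp(4*x)/3) dx, so v = exp(4*x)/6: now x**2*exp(4*x)/6 + ∫(-x*exp(4*x)/3) dx.
Step 2. Integrate ∫(-x*exp(4*x)/3) dx by parts with u = x, dv = (-exp(4*x)/3) dx, so v = -exp(4*x)/12: now x**2*exp(4*x)/6 - x*exp(4*x)/12 + ∫(exp(4*x)/12) dx.
Step 3. Evaluate the standard form: now x**2*exp(4*x)/6 - x*exp(4*x)/12 + exp(4*x)/48.
Answer: x**2*exp(4*x)/6 - x*exp(4*x)/12 + exp(4*x)/48.


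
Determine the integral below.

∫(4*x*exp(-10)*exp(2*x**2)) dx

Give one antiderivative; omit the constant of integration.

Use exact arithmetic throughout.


Answer: exp(2*x**2 - 10).


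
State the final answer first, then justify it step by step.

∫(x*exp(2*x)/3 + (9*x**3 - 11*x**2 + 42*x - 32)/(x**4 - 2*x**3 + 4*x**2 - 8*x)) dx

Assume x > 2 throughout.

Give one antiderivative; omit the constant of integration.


The answer is x*exp(2*x)/6 - exp(2*x)/12 + 4*log(x) + 5*log(x - 2) - 3*atan(x/2)/2.
Step 1. Rewrite: now ∫(x*exp(2*x)/3) dx + ∫((9*x**3 - 11*x**2 + 42*x - 32)/(x**4 - 2*x**3 + 4*x**2 - 8*x)) dx.
Step 2. Decompose ∫((9*x**3 - 11*x**2 + 42*x - 32)/(x**4 - 2*x**3 + 4*x**2 - 8*x)) dx by partial fractions, (9*x**3 - 11*x**2 + 42*x - 32)/(x**4 - 2*x**3 + 4*x**2 - 8*x) = -3/(x**2 + 4) + 5/(x - 2) + 4/x: now ∫(4/x) dx + ∫(x*exp(2*x)/3) dx + ∫(5/(x - 2)) dx + ∫(-3/(x**2 + 4)) dx.
Step 3. Evaluate the standard form [assuming x > 0]: now 4*log(x) + ∫(x*exp(2*x)/3) dx + ∫(5/(x - 2)) dx + ∫(-3/(x**2 + 4)) dx.
Step 4. Evaluate the standard form [assuming x > 2]: now 4*log(x) + 5*log(x - 2) + ∫(x*exp(2*x)/3) dx + ∫(-3/(x**2 + 4)) dx.
Step 5. Evaluate the standard form: now 4*log(x) + 5*log(x - 2) - 3*atan(x/2)/2 + ∫(x*exp(2*x)/3) dx.
Step 6. Integrate ∫(x*exp(2*x)/3) dx by parts with u = x, dv = (exp(2*x)/3) dx, so v = exp(2*x)/6: now x*exp(2*x)/6 + 4*log(x) + 5*log(x - 2) - 3*atan(x/2)/2 + ∫(-exp(2*x)/6) dx.
Step 7. Evaluate the standard form: now x*exp(2*x)/6 - exp(2*x)/12 + 4*log(x) + 5*log(x - 2) - 3*atan(x/2)/2.
Answer: x*exp(2*x)/6 - exp(2*x)/12 + 4*log(x) + 5*log(x - 2) - 3*atan(x/2)/2.


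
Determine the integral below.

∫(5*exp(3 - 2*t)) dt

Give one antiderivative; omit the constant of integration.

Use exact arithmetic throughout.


Answer: -5*exp(3 - 2*t)/2.


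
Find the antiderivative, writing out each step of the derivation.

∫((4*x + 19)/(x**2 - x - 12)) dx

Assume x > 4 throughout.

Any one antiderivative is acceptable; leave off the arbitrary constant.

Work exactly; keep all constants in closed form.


Step 1. Decompose ∫((4*x + 19)/(x**2 - x - 12)) dx by partial fractions, (4*x + 19)/(x**2 - x - 12) = -1/(x + 3) + 5/(x - 4): now ∫(5/(x - 4)) dx + ∫(-1/(x + 3)) dx.
Step 2. Evaluate the standard form [assuming x > -3]: now -log(x + 3) + ∫(5/(x - 4)) dx.
Step 3. Evaluate the standard form [assuming x > 4]: now 5*log(x - 4) - log(x + 3).
Answer: 5*log(x - 4) - log(x + 3).


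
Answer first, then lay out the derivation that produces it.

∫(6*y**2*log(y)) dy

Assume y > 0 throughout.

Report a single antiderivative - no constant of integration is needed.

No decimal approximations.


The answer is 2*y**3*log(y) - 2*y**3/3.
Step 1. Integrate ∫(6*y**2*log(y)) dy by parts with u = log(y), dv = (6*y**2) dy, so v = 2*y**3 [assuming y > 0]: now 2*y**3*log(y) + ∫(-2*y**2) dy.
Step 2. Evaluate the standard form: now 2*y**3*log(y) - 2*y**3/3.
Answer: 2*y**3*log(y) - 2*y**3/3.


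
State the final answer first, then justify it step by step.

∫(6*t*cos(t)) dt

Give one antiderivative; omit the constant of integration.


The answer is 6*t*sin(t) + 6*cos(t).
Step 1. Integrate ∫(6*t*cos(t)) dt by parts with u = t, dv = (6*cos(t)) dt, so v = 6*sin(t): now 6*t*sin(t) + ∫(-6*sin(t)) dt.
Step 2. Evaluate the standard form: now 6*t*sin(t) + 6*cos(t).
Answer: 6*t*sin(t) + 6*cos(t).


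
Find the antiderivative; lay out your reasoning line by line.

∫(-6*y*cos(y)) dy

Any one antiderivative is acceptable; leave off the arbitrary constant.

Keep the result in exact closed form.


Step 1. Integrate ∫(-6*y*cos(y)) dy by parts with u = y, dv = (-6*cos(y)) dy, so v = -6*sin(y): now -6*y*sin(y) + ∫(6*sin(y)) dy.
Step 2. Evaluate the standard form: now -6*y*sin(y) - 6*cos(y).
Answer: -6*y*sin(y) - 6*cos(y).


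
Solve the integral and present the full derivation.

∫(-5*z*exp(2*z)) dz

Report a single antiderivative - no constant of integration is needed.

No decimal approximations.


Step 1. Integrate ∫(-5*z*exp(2*z)) dz by parts with u = z, dv = (-5*exp(2*z)) dz, so v = -5*exp(2*z)/2: now -5*z*exp(2*z)/2 + ∫(5*exp(2*z)/2) dz.
Step 2. Evaluate the standard form: now -5*z*exp(2*z)/2 + 5*exp(2*z)/4.
Answer: -5*z*exp(2*z)/2 + 5*exp(2*z)/4.


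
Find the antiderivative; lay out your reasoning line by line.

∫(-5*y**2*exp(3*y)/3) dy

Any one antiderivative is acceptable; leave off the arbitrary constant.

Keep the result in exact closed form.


Step 1. Integrate ∫(-5*y**2*exp(3*y)/3) dy by parts with u = y**2, dv = (-5*exp(3*y)/3) dy, so v = -5*exp(3*y)/9: now -5*y**2*exp(3*y)/9 + ∫(10*y*exp(3*y)/9) dy.
Step 2. Integrate ∫(10*y*exp(3*y)/9) dy by parts with u = y, dv = (10*exp(3*y)/9) dy, so v = 10*exp(3*y)/27: now -5*y**2*exp(3*y)/9 + 10*y*exp(3*y)/27 + ∫(-10*exp(3*y)/27) dy.
Step 3. Evaluate the standard form: now -5*y**2*exp(3*y)/9 + 10*y*exp(3*y)/27 - 10*exp(3*y)/81.
Answer: -5*y**2*exp(3*y)/9 + 10*y*exp(3*y)/27 - 10*exp(3*y)/81.


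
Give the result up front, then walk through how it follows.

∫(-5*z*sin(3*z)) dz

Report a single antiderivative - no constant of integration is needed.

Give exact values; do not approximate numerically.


The answer is 5*z*cos(3*z)/3 - 5*sin(3*z)/9.
Step 1. Integrate ∫(-5*z*sin(3*z)) dz by parts with u = z, dv = (-5*sin(3*z)) dz, so v = 5*cos(3*z)/3: now 5*z*cos(3*z)/3 + ∫(-5*cos(3*z)/3) dz.
Step 2. Evaluate the standard form: now 5*z*cos(3*z)/3 - 5*sin(3*z)/9.
Answer: 5*z*cos(3*z)/3 - 5*sin(3*z)/9.


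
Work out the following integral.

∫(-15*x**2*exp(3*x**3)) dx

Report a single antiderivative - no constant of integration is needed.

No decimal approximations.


Answer: -5*exp(3*x**3)/3.


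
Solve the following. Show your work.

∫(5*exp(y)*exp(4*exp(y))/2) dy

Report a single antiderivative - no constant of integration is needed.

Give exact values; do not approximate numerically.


Step 1. Substitute u = exp(y), turning ∫(5*exp(y)*exp(4*exp(y))/2) dy into ∫(5*exp(4*u)/2) du: now ∫(5*exp(4*u)/2) du.
Step 2. Evaluate the standard form: now 5*exp(4*u)/8.
Step 3. Substitute back u = exp(y): now 5*exp(4*exp(y))/8.
Answer: 5*exp(4*exp(y))/8.


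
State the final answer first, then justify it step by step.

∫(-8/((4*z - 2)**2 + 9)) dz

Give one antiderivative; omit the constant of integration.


The answer is -2*atan(4*z/3 - 2/3)/3.
Step 1. Substitute u = 4*z - 2, turning ∫(-8/((4*z - 2)**2 + 9)) dz into ∫(-2/(u**2 + 9)) du: now ∫(-2/(u**2 + 9)) du.
Step 2. Evaluate the standard form: now -2*atan(u/3)/3.
Step 3. Substitute back u = 4*z - 2: now -2*atan(4*z/3 - 2/3)/3.
Answer: -2*atan(4*z/3 - 2/3)/3.


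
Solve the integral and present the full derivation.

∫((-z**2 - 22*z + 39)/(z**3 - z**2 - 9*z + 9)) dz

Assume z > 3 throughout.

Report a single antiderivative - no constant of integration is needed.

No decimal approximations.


Step 1. Decompose ∫((-z**2 - 22*z + 39)/(z**3 - z**2 - 9*z + 9)) dz by partial fractions, (-z**2 - 22*z + 39)/(z**3 - z**2 - 9*z + 9) = 4/(z + 3) - 2/(z - 1) - 3/(z - 3): now ∫(-3/(z - 3)) dz + ∫(-2/(z - 1)) dz + ∫(4/(z + 3)) dz.
Step 2. Evaluate the standard form [assuming z > 1]: now -2*log(z - 1) + ∫(-3/(z - 3)) dz + ∫(4/(z + 3)) dz.
Step 3. Evaluate the standard form [assuming z > -3]: now -2*log(z - 1) + 4*log(z + 3) + ∫(-3/(z - 3)) dz.
Step 4. Evaluate the standard form [assuming z > 3]: now -3*log(z - 3) - 2*log(z - 1) + 4*log(z + 3).
Answer: -3*log(z - 3) - 2*log(z - 1) + 4*log(z + 3).


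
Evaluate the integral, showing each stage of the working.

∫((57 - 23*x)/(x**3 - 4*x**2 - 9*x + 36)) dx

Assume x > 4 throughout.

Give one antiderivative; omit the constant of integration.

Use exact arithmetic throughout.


Step 1. Decompose ∫((57 - 23*x)/(x**3 - 4*x**2 - 9*x + 36)) dx by partial fractions, (57 - 23*x)/(x**3 - 4*x**2 - 9*x + 36) = 3/(x + 3) + 2/(x - 3) - 5/(x - 4): now ∫(-5/(x - 4)) dx + ∫(2/(x - 3)) dx + ∫(3/(x + 3)) dx.
Step 2. Evaluate the standard form [assuming x > 3]: now 2*log(x - 3) + ∫(-5/(x - 4)) dx + ∫(3/(x + 3)) dx.
Step 3. Evaluate the standard form [assuming x > -3]: now 2*log(x - 3) + 3*log(x + 3) + ∫(-5/(x - 4)) dx.
Step 4. Evaluate the standard form [assuming x > 4]: now -5*log(x - 4) + 2*log(x - 3) + 3*log(x + 3).
Answer: -5*log(x - 4) + 2*log(x - 3) + 3*log(x + 3).


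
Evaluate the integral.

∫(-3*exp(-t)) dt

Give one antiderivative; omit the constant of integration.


Answer: 3*exp(-t).


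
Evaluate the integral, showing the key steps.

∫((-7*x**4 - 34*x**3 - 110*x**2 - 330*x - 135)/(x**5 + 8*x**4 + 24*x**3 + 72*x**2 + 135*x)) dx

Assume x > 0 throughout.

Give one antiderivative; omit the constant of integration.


Step 1. Decompose ∫((-7*x**4 - 34*x**3 - 110*x**2 - 330*x - 135)/(x**5 + 8*x**4 + 24*x**3 + 72*x**2 + 135*x)) dx by partial fractions, (-7*x**4 - 34*x**3 - 110*x**2 - 330*x - 135)/(x**5 + 8*x**4 + 24*x**3 + 72*x**2 + 135*x) = -4/(x**2 + 9) - 4/(x + 5) - 2/(x + 3) - 1/x: now ∫(-1/x) dx + ∫(-2/(x + 3)) dx + ∫(-4/(x + 5)) dx + ∫(-4/(x**2 + 9)) dx.
Step 2. Evaluate the standard form [assuming x > -3]: now -2*log(x + 3) + ∫(-1/x) dx + ∫(-4/(x + 5)) dx + ∫(-4/(x**2 + 9)) dx.
Step 3. Evaluate the standard form [assuming x > -5]: now -2*log(x + 3) - 4*log(x + 5) + ∫(-1/x) dx + ∫(-4/(x**2 + 9)) dx.
Step 4. Evaluate the standard form [assuming x > 0]: now -log(x) - 2*log(x + 3) - 4*log(x + 5) + ∫(-4/(x**2 + 9)) dx.
Step 5. Evaluate the standard form: now -log(x) - 2*log(x + 3) - 4*log(x + 5) - 4*atan(x/3)/3.
Answer: -log(x) - 2*log(x + 3) - 4*log(x + 5) - 4*atan(x/3)/3.


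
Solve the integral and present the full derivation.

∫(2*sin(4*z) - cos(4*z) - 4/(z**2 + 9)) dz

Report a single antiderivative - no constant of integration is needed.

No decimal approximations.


Step 1. Rewrite: now ∫(-4/(z**2 + 9)) dz + ∫(2*sin(4*z)) dz + ∫(-cos(4*z)) dz.
Step 2. Evaluate the standard form: now -sin(4*z)/4 + ∫(-4/(z**2 + 9)) dz + ∫(2*sin(4*z)) dz.
Step 3. Evaluate the standard form: now -sin(4*z)/4 - 4*atan(z/3)/3 + ∫(2*sin(4*z)) dz.
Step 4. Evaluate the standard form: now -sin(4*z)/4 - cos(4*z)/2 - 4*atan(z/3)/3.
Answer: -sin(4*z)/4 - cos(4*z)/2 - 4*atan(z/3)/3.


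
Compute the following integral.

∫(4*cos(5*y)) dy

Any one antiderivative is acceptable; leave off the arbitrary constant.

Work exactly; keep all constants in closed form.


Answer: 4*sin(5*y)/5.


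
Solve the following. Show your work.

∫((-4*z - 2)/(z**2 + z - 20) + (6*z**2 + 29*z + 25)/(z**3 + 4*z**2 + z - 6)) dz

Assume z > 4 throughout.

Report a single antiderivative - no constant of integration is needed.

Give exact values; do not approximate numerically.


Step 1. Rewrite: now ∫((-4*z - 2)/(z**2 + z - 20)) dz + ∫((6*z**2 + 29*z + 25)/(z**3 + 4*z**2 + z - 6)) dz.
Step 2. Decompose ∫((-4*z - 2)/(z**2 + z - 20)) dz by partial fractions, (-4*z - 2)/(z**2 + z - 20) = -2/(z + 5) - 2/(z - 4): now ∫((6*z**2 + 29*z + 25)/(z**3 + 4*z**2 + z - 6)) dz + ∫(-2/(z - 4)) dz + ∫(-2/(z + 5)) dz.
Step 3. Evaluate the standard form [assuming z > -5]: now -2*log(z + 5) + ∫((6*z**2 + 29*z + 25)/(z**3 + 4*z**2 + z - 6)) dz + ∫(-2/(z - 4)) dz.
Step 4. Evaluate the standard form [assuming z > 4]: now -2*log(z - 4) - 2*log(z + 5) + ∫((6*z**2 + 29*z + 25)/(z**3 + 4*z**2 + z - 6)) dz.
Step 5. Decompose ∫((6*z**2 + 29*z + 25)/(z**3 + 4*z**2 + z - 6)) dz by partial fractions, (6*z**2 + 29*z + 25)/(z**3 + 4*z**2 + z - 6) = -2/(z + 3) + 3/(z + 2) + 5/(z - 1): now -2*log(z - 4) - 2*log(z + 5) + ∫(5/(z - 1)) dz + ∫(3/(z + 2)) dz + ∫(-2/(z + 3)) dz.
Step 6. Evaluate the standard form [assuming z > -3]: now -2*log(z - 4) - 2*log(z + 3) - 2*log(z + 5) + ∫(5/(z - 1)) dz + ∫(3/(z + 2)) dz.
Step 7. Evaluate the standard form [assuming z > 1]: now -2*log(z - 4) + 5*log(z - 1) - 2*log(z + 3) - 2*log(z + 5) + ∫(3/(z + 2)) dz.
Step 8. Evaluate the standard form [assuming z > -2]: now -2*log(z - 4) + 5*log(z - 1) + 3*log(z + 2) - 2*log(z + 3) - 2*log(z + 5).
Answer: -2*log(z - 4) + 5*log(z - 1) + 3*log(z + 2) - 2*log(z + 3) - 2*log(z + 5).


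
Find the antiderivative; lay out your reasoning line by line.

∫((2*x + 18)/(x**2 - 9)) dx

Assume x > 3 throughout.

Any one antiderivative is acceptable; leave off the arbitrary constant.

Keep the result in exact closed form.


Step 1. Decompose ∫((2*x + 18)/(x**2 - 9)) dx by partial fractions, (2*x + 18)/(x**2 - 9) = -2/(x + 3) + 4/(x - 3): now ∫(4/(x - 3)) dx + ∫(-2/(x + 3)) dx.
Step 2. Evaluate the standard form [assuming x > -3]: now -2*log(x + 3) + ∫(4/(x - 3)) dx.
Step 3. Evaluate the standard form [assuming x > 3]: now 4*log(x - 3) - 2*log(x + 3).
Answer: 4*log(x - 3) - 2*log(x + 3).


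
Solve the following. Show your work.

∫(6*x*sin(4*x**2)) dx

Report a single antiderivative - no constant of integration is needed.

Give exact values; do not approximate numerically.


Step 1. Substitute u = x**2, turning ∫(6*x*sin(4*x**2)) dx into ∫(3*sin(4*u)) du: now ∫(3*sin(4*u)) du.
Step 2. Evaluate the standard form: now -3*cos(4*u)/4.
Step 3. Substitute back u = x**2: now -3*cos(4*x**2)/4.
Answer: -3*cos(4*x**2)/4.


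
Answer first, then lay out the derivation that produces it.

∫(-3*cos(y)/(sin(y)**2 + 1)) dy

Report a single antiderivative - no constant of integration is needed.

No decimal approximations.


The answer is -3*atan(sin(y)).
Step 1. Substitute u = sin(y), turning ∫(-3*cos(y)/(sin(y)**2 + 1)) dy into ∫(-3/(u**2 + 1)) du: now ∫(-3/(u**2 + 1)) du.
Step 2. Evaluate the standard form: now -3*atan(u).
Step 3. Substitute back u = sin(y): now -3*atan(sin(y)).
Answer: -3*atan(sin(y)).


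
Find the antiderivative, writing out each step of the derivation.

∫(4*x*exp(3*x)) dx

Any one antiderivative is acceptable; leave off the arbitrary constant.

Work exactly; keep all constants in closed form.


Step 1. Integrate ∫(4*x*exp(3*x)) dx by parts with u = x, dv = (4*exp(3*x)) dx, so v = 4*exp(3*x)/3: now 4*x*exp(3*x)/3 + ∫(-4*exp(3*x)/3) dx.
Step 2. Evaluate the standard form: now 4*x*exp(3*x)/3 - 4*exp(3*x)/9.
Answer: 4*x*exp(3*x)/3 - 4*exp(3*x)/9.


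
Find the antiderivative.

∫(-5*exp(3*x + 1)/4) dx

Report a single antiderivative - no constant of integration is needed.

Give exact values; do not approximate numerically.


Answer: -5*exp(3*x + 1)/12.


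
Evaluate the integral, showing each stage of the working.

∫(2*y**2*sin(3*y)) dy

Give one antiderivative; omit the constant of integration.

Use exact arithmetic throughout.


Step 1. Integrate ∫(2*y**2*sin(3*y)) dy by parts with u = y**2, dv = (2*sin(3*y)) dy, so v = -2*cos(3*y)/3: now -2*y**2*cos(3*y)/3 + ∫(4*y*cos(3*y)/3) dy.
Step 2. Integrate ∫(4*y*cos(3*y)/3) dy by parts with u = y, dv = (4*cos(3*y)/3) dy, so v = 4*sin(3*y)/9: now -2*y**2*cos(3*y)/3 + 4*y*sin(3*y)/9 + ∫(-4*sin(3*y)/9) dy.
Step 3. Evaluate the standard form: now -2*y**2*cos(3*y)/3 + 4*y*sin(3*y)/9 + 4*cos(3*y)/27.
Answer: -2*y**2*cos(3*y)/3 + 4*y*sin(3*y)/9 + 4*cos(3*y)/27.


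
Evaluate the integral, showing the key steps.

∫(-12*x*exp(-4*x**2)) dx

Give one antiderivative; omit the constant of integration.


Step 1. Substitute u = x**2, turning ∫(-12*x*exp(-4*x**2)) dx into ∫(-6*exp(-4*u)) du: now ∫(-6*exp(-4*u)) du.
Step 2. Evaluate the standard form: now 3*exp(-4*u)/2.
Step 3. Substitute back u = x**2: now 3*exp(-4*x**2)/2.
Answer: 3*exp(-4*x**2)/2.
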